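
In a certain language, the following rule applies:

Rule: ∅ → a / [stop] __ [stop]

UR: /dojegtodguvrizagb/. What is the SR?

dojegatodaguvrizagab

/g/ and /t/ form a stop–stop cluster, so [a] is inserted between them.
/d/ and /g/ form a stop–stop cluster, so [a] is inserted between them.
/g/ and /b/ form a stop–stop cluster, so [a] is inserted between them.
Surface form: [dojegatodaguvrizagab].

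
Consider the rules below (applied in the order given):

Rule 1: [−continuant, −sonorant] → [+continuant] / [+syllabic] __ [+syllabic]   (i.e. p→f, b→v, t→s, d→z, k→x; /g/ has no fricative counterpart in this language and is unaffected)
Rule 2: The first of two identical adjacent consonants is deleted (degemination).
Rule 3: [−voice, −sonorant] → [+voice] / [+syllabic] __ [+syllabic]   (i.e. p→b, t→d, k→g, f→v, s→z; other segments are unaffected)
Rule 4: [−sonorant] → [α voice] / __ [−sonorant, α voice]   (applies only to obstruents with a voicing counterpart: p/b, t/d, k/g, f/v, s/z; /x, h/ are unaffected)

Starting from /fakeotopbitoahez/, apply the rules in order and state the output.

faxeozobbizoahez

Rule 1 (intervocalic spirantization): /k/ is a stop between vowels /a/ and /e/, so it spirantizes to the fricative [x]. /t/ is a stop between vowels /o/ and /o/, so it spirantizes to the fricative [s]. /t/ is a stop between vowels /i/ and /o/, so it spirantizes to the fricative [s]. /fakeotopbitoahez/ → faxeosopbisoahez.
Rule 2 (degemination): no segment meets the environment; /faxeosopbisoahez/ is unchanged.
Rule 3 (intervocalic voicing): /s/ is a voiceless obstruent between vowels /o/ and /o/, so it voices to [z]. /s/ is a voiceless obstruent between vowels /i/ and /o/, so it voices to [z]. /faxeosopbisoahez/ → faxeozopbizoahez.
Rule 4 (regressive voicing assimilation): /p/ precedes the voiced obstruent /b/, so it voices to [b] by assimilation. /faxeozopbizoahez/ → faxeozobbizoahez.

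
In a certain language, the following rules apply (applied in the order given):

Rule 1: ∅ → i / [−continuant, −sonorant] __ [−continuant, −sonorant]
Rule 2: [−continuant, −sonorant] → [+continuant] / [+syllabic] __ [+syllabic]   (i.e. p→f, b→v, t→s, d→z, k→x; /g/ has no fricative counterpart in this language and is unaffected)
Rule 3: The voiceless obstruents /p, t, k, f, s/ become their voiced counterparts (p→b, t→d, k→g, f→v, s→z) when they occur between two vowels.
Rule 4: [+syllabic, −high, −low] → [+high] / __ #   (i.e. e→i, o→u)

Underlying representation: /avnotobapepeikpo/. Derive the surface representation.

Rule 1 (stop-cluster i-epenthesis): /k/ and /p/ form a stop–stop cluster, so [i] is inserted between them. /avnotobapepeikpo/ → avnotobapepeikipo.
Rule 2 (intervocalic spirantization): /t/ is a stop between vowels /o/ and /o/, so it spirantizes to the fricative [s]. /b/ is a stop between vowels /o/ and /a/, so it spirantizes to the fricative [v]. /p/ is a stop between vowels /a/ and /e/, so it spirantizes to the fricative [f]. /p/ is a stop between vowels /e/ and /e/, so it spirantizes to the fricative [f]. /k/ is a stop between vowels /i/ and /i/, so it spirantizes to the fricative [x]. /p/ is a stop between vowels /i/ and /o/, so it spirantizes to the fricative [f]. /avnotobapepeikipo/ → avnosovafefeixifo.
Rule 3 (intervocalic voicing): /s/ is a voiceless obstruent between vowels /o/ and /o/, so it voices to [z]. /f/ is a voiceless obstruent between vowels /a/ and /e/, so it voices to [v]. /f/ is a voiceless obstruent between vowels /e/ and /e/, so it voices to [v]. /f/ is a voiceless obstruent between vowels /i/ and /o/, so it voices to [v]. /avnosovafefeixifo/ → avnozovaveveixivo.
Rule 4 (final vowel raising): /o/ is a mid vowel in word-final position, so it raises to [u]. /avnozovaveveixivo/ → avnozovaveveixivu.

avnozovaveveixivu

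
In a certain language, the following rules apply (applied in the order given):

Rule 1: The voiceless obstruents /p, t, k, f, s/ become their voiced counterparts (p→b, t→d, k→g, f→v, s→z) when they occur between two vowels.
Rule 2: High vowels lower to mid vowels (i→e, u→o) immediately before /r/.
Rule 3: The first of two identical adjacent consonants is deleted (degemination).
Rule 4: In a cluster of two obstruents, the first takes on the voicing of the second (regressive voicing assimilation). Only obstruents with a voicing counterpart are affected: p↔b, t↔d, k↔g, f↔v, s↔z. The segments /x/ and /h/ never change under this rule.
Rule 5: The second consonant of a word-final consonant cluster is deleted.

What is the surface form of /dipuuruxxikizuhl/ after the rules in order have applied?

Rule 1 (intervocalic voicing): /p/ is a voiceless obstruent between vowels /i/ and /u/, so it voices to [b]. /k/ is a voiceless obstruent between vowels /i/ and /i/, so it voices to [g]. /dipuuruxxikizuhl/ → dibuuruxxigizuhl.
Rule 2 (pre-rhotic lowering): /u/ is a high vowel immediately before /r/, so it lowers to [o]. /dibuuruxxigizuhl/ → dibuoruxxigizuhl.
Rule 3 (degemination): /xx/ is a geminate; the first /x/ deletes. /dibuoruxxigizuhl/ → dibuoruxigizuhl.
Rule 4 (regressive voicing assimilation): no segment meets the environment; /dibuoruxigizuhl/ is unchanged.
Rule 5 (final cluster simplification): /l/ is the second consonant of a word-final cluster /hl/, so it deletes. /dibuoruxigizuhl/ → dibuoruxigizuh.

dibuoruxigizuh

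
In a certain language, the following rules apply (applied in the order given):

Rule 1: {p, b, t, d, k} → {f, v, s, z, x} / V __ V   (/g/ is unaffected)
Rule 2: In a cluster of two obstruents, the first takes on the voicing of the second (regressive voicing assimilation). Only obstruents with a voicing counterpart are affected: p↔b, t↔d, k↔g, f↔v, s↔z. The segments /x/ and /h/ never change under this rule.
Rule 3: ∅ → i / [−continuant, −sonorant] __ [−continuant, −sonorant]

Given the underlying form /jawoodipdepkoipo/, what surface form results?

jawoozibidepikoifo

Rule 1 (intervocalic spirantization): /d/ is a stop between vowels /o/ and /i/, so it spirantizes to the fricative [z]. /p/ is a stop between vowels /i/ and /o/, so it spirantizes to the fricative [f]. /jawoodipdepkoipo/ → jawoozipdepkoifo.
Rule 2 (regressive voicing assimilation): /p/ precedes the voiced obstruent /d/, so it voices to [b] by assimilation. /jawoozipdepkoifo/ → jawoozibdepkoifo.
Rule 3 (stop-cluster i-epenthesis): /b/ and /d/ form a stop–stop cluster, so [i] is inserted between them. /p/ and /k/ form a stop–stop cluster, so [i] is inserted between them. /jawoozibdepkoifo/ → jawoozibidepikoifo.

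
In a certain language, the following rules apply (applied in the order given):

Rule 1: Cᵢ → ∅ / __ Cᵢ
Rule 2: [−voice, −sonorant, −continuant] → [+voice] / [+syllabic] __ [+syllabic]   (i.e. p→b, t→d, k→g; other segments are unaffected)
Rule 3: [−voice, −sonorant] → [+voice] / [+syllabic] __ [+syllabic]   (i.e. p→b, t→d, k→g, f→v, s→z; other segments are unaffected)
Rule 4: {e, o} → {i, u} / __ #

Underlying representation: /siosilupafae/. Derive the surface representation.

Rule 1 (degemination): no segment meets the environment; /siosilupafae/ is unchanged.
Rule 2 (intervocalic voicing): /p/ is a voiceless stop between vowels /u/ and /a/, so it voices to [b]. /siosilupafae/ → siosilubafae.
Rule 3 (intervocalic voicing): /s/ is a voiceless obstruent between vowels /o/ and /i/, so it voices to [z]. /f/ is a voiceless obstruent between vowels /a/ and /a/, so it voices to [v]. /siosilubafae/ → siozilubavae.
Rule 4 (final vowel raising): /e/ is a mid vowel in word-final position, so it raises to [i]. /siozilubavae/ → siozilubavai.

siozilubavai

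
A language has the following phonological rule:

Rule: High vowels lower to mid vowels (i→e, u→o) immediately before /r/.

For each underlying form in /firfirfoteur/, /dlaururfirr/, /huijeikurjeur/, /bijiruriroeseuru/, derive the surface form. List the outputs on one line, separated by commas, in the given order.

ferferfoteor, dlaororferr, huijeikorjeor, bijeroreroeseoru

/firfirfoteur/: /i/ is a high vowel immediately before /r/, so it lowers to [e]. /i/ is a high vowel immediately before /r/, so it lowers to [e]. /u/ is a high vowel immediately before /r/, so it lowers to [o]. → [ferferfoteor].
/dlaururfirr/: /u/ is a high vowel immediately before /r/, so it lowers to [o]. /u/ is a high vowel immediately before /r/, so it lowers to [o]. /i/ is a high vowel immediately before /r/, so it lowers to [e]. → [dlaororferr].
/huijeikurjeur/: /u/ is a high vowel immediately before /r/, so it lowers to [o]. /u/ is a high vowel immediately before /r/, so it lowers to [o]. → [huijeikorjeor].
/bijiruriroeseuru/: /i/ is a high vowel immediately before /r/, so it lowers to [e]. /u/ is a high vowel immediately before /r/, so it lowers to [o]. /i/ is a high vowel immediately before /r/, so it lowers to [e]. /u/ is a high vowel immediately before /r/, so it lowers to [o]. → [bijeroreroeseoru].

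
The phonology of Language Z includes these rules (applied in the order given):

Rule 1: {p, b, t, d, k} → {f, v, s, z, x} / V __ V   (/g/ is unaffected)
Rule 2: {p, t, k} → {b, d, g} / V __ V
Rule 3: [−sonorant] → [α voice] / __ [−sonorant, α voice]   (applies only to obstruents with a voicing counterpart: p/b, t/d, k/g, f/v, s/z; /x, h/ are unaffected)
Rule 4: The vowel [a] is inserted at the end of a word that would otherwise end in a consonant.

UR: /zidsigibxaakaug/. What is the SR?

zitsigipxaaxauga

Rule 1 (intervocalic spirantization): /k/ is a stop between vowels /a/ and /a/, so it spirantizes to the fricative [x]. /zidsigibxaakaug/ → zidsigibxaaxaug.
Rule 2 (intervocalic voicing): no segment meets the environment; /zidsigibxaaxaug/ is unchanged.
Rule 3 (regressive voicing assimilation): /d/ precedes the voiceless obstruent /s/, so it devoices to [t] by assimilation. /b/ precedes the voiceless obstruent /x/, so it devoices to [p] by assimilation. /zidsigibxaaxaug/ → zitsigipxaaxaug.
Rule 4 (final a-epenthesis): the form ends in the consonant /g/, so [a] is inserted word-finally. /zitsigipxaaxaug/ → zitsigipxaaxauga.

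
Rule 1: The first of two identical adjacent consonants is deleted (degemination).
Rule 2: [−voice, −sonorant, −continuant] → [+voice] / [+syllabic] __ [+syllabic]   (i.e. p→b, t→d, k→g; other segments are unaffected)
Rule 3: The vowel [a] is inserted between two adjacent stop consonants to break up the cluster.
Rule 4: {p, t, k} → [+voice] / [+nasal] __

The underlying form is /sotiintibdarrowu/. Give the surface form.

sodiindibadarowu

Rule 1 (degemination): /rr/ is a geminate; the first /r/ deletes. /sotiintibdarrowu/ → sotiintibdarowu.
Rule 2 (intervocalic voicing): /t/ is a voiceless stop between vowels /o/ and /i/, so it voices to [d]. /sotiintibdarowu/ → sodiintibdarowu.
Rule 3 (stop-cluster a-epenthesis): /b/ and /d/ form a stop–stop cluster, so [a] is inserted between them. /sodiintibdarowu/ → sodiintibadarowu.
Rule 4 (post-nasal voicing): /t/ is a voiceless stop immediately after the nasal /n/, so it voices to [d]. /sodiintibadarowu/ → sodiindibadarowu.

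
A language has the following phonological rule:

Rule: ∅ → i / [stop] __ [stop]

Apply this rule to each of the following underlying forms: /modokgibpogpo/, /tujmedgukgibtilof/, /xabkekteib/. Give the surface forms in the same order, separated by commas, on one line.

/modokgibpogpo/: /k/ and /g/ form a stop–stop cluster, so [i] is inserted between them. /b/ and /p/ form a stop–stop cluster, so [i] is inserted between them. /g/ and /p/ form a stop–stop cluster, so [i] is inserted between them. → [modokigibipogipo].
/tujmedgukgibtilof/: /d/ and /g/ form a stop–stop cluster, so [i] is inserted between them. /k/ and /g/ form a stop–stop cluster, so [i] is inserted between them. /b/ and /t/ form a stop–stop cluster, so [i] is inserted between them. → [tujmedigukigibitilof].
/xabkekteib/: /b/ and /k/ form a stop–stop cluster, so [i] is inserted between them. /k/ and /t/ form a stop–stop cluster, so [i] is inserted between them. → [xabikekiteib].

modokigibipogipo, tujmedigukigibitilof, xabikekiteib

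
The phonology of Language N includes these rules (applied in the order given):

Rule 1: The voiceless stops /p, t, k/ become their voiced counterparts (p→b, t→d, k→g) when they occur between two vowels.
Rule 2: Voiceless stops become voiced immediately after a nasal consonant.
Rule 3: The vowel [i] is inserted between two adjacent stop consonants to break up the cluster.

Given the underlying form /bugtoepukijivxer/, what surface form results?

bugitoebugijivxer

Rule 1 (intervocalic voicing): /p/ is a voiceless stop between vowels /e/ and /u/, so it voices to [b]. /k/ is a voiceless stop between vowels /u/ and /i/, so it voices to [g]. /bugtoepukijivxer/ → bugtoebugijivxer.
Rule 2 (post-nasal voicing): no segment meets the environment; /bugtoebugijivxer/ is unchanged.
Rule 3 (stop-cluster i-epenthesis): /g/ and /t/ form a stop–stop cluster, so [i] is inserted between them. /bugtoebugijivxer/ → bugitoebugijivxer.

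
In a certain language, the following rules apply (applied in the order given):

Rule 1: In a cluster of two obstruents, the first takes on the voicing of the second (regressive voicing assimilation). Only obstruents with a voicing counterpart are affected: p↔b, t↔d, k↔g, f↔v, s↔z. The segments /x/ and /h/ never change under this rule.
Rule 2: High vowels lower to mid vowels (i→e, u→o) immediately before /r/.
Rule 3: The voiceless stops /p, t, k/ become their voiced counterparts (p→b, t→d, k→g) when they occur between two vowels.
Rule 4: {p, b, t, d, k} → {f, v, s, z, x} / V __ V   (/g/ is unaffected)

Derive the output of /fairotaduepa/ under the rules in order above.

faerozazueva

Rule 1 (regressive voicing assimilation): no segment meets the environment; /fairotaduepa/ is unchanged.
Rule 2 (pre-rhotic lowering): /i/ is a high vowel immediately before /r/, so it lowers to [e]. /fairotaduepa/ → faerotaduepa.
Rule 3 (intervocalic voicing): /t/ is a voiceless stop between vowels /o/ and /a/, so it voices to [d]. /p/ is a voiceless stop between vowels /e/ and /a/, so it voices to [b]. /faerotaduepa/ → faerodadueba.
Rule 4 (intervocalic spirantization): /d/ is a stop between vowels /o/ and /a/, so it spirantizes to the fricative [z]. /d/ is a stop between vowels /a/ and /u/, so it spirantizes to the fricative [z]. /b/ is a stop between vowels /e/ and /a/, so it spirantizes to the fricative [v]. /faerodadueba/ → faerozazueva.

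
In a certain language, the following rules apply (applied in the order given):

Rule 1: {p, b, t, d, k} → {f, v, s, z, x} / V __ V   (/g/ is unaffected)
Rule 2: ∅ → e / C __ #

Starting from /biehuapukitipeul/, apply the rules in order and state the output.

biehuafuxisifeule

Rule 1 (intervocalic spirantization): /p/ is a stop between vowels /a/ and /u/, so it spirantizes to the fricative [f]. /k/ is a stop between vowels /u/ and /i/, so it spirantizes to the fricative [x]. /t/ is a stop between vowels /i/ and /i/, so it spirantizes to the fricative [s]. /p/ is a stop between vowels /i/ and /e/, so it spirantizes to the fricative [f]. /biehuapukitipeul/ → biehuafuxisifeul.
Rule 2 (final e-epenthesis): the form ends in the consonant /l/, so [e] is inserted word-finally. /biehuafuxisifeul/ → biehuafuxisifeule.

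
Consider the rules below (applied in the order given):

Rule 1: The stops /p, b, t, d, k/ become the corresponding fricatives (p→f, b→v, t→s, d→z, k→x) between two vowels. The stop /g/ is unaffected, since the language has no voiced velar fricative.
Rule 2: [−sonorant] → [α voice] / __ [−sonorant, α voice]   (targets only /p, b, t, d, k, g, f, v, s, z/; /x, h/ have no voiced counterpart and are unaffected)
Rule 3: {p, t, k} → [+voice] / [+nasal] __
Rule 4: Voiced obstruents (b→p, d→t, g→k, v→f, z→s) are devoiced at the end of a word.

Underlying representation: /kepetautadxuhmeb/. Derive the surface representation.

kefesausatxuhmep

Rule 1 (intervocalic spirantization): /p/ is a stop between vowels /e/ and /e/, so it spirantizes to the fricative [f]. /t/ is a stop between vowels /e/ and /a/, so it spirantizes to the fricative [s]. /t/ is a stop between vowels /u/ and /a/, so it spirantizes to the fricative [s]. /kepetautadxuhmeb/ → kefesausadxuhmeb.
Rule 2 (regressive voicing assimilation): /d/ precedes the voiceless obstruent /x/, so it devoices to [t] by assimilation. /kefesausadxuhmeb/ → kefesausatxuhmeb.
Rule 3 (post-nasal voicing): no segment meets the environment; /kefesausatxuhmeb/ is unchanged.
Rule 4 (final devoicing): /b/ is a voiced obstruent in word-final position, so it devoices to [p]. /kefesausatxuhmeb/ → kefesausatxuhmep.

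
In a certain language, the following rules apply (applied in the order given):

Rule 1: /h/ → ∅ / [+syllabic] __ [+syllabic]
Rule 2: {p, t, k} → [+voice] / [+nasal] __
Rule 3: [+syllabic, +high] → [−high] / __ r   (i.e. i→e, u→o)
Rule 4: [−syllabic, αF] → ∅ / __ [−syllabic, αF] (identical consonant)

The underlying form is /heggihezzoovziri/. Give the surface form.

hegiezoovzeri

Rule 1 (intervocalic h-deletion): /h/ occurs between vowels /i/ and /e/, so it deletes. /heggihezzoovziri/ → heggiezzoovziri.
Rule 2 (post-nasal voicing): no segment meets the environment; /heggiezzoovziri/ is unchanged.
Rule 3 (pre-rhotic lowering): /i/ is a high vowel immediately before /r/, so it lowers to [e]. /heggiezzoovziri/ → heggiezzoovzeri.
Rule 4 (degemination): /gg/ is a geminate; the first /g/ deletes. /zz/ is a geminate; the first /z/ deletes. /heggiezzoovzeri/ → hegiezoovzeri.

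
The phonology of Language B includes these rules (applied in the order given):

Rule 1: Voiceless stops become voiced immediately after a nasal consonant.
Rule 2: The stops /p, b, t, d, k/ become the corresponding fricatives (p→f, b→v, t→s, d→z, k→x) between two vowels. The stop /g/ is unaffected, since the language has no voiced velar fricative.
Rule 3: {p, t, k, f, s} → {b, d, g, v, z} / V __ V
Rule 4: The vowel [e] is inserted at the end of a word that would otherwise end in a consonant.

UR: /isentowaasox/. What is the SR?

Rule 1 (post-nasal voicing): /t/ is a voiceless stop immediately after the nasal /n/, so it voices to [d]. /isentowaasox/ → isendowaasox.
Rule 2 (intervocalic spirantization): no segment meets the environment; /isendowaasox/ is unchanged.
Rule 3 (intervocalic voicing): /s/ is a voiceless obstruent between vowels /i/ and /e/, so it voices to [z]. /s/ is a voiceless obstruent between vowels /a/ and /o/, so it voices to [z]. /isendowaasox/ → izendowaazox.
Rule 4 (final e-epenthesis): the form ends in the consonant /x/, so [e] is inserted word-finally. /izendowaazox/ → izendowaazoxe.

izendowaazoxe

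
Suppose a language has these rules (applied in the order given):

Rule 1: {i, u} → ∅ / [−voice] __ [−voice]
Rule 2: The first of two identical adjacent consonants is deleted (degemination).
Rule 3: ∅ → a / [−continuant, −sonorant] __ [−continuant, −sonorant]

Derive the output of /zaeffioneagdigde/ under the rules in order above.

Rule 1 (high vowel syncope): no segment meets the environment; /zaeffioneagdigde/ is unchanged.
Rule 2 (degemination): /ff/ is a geminate; the first /f/ deletes. /zaeffioneagdigde/ → zaefioneagdigde.
Rule 3 (stop-cluster a-epenthesis): /g/ and /d/ form a stop–stop cluster, so [a] is inserted between them. /g/ and /d/ form a stop–stop cluster, so [a] is inserted between them. /zaefioneagdigde/ → zaefioneagadigade.

zaefioneagadigade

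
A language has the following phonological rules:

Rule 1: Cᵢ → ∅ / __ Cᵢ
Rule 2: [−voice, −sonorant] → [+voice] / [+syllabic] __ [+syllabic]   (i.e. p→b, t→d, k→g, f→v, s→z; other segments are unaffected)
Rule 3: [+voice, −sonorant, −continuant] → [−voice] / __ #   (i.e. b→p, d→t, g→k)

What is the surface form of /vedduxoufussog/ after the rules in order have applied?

veduxouvuzok

Rule 1 (degemination): /dd/ is a geminate; the first /d/ deletes. /ss/ is a geminate; the first /s/ deletes. /vedduxoufussog/ → veduxoufusog.
Rule 2 (intervocalic voicing): /f/ is a voiceless obstruent between vowels /u/ and /u/, so it voices to [v]. /s/ is a voiceless obstruent between vowels /u/ and /o/, so it voices to [z]. /veduxoufusog/ → veduxouvuzog.
Rule 3 (final devoicing): /g/ is a voiced stop in word-final position, so it devoices to [k]. /veduxouvuzog/ → veduxouvuzok.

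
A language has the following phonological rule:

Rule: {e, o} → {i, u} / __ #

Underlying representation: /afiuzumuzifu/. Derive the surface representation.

afiuzumuzifu

No segment of /afiuzumuzifu/ meets the structural description of the rule, so the form surfaces unchanged.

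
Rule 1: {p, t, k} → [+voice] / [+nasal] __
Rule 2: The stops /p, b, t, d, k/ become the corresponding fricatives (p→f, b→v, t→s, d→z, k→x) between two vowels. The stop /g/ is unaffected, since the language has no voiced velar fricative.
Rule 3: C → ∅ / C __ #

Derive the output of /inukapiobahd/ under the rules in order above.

Rule 1 (post-nasal voicing): no segment meets the environment; /inukapiobahd/ is unchanged.
Rule 2 (intervocalic spirantization): /k/ is a stop between vowels /u/ and /a/, so it spirantizes to the fricative [x]. /p/ is a stop between vowels /a/ and /i/, so it spirantizes to the fricative [f]. /b/ is a stop between vowels /o/ and /a/, so it spirantizes to the fricative [v]. /inukapiobahd/ → inuxafiovahd.
Rule 3 (final cluster simplification): /d/ is the second consonant of a word-final cluster /hd/, so it deletes. /inuxafiovahd/ → inuxafiovah.

inuxafiovah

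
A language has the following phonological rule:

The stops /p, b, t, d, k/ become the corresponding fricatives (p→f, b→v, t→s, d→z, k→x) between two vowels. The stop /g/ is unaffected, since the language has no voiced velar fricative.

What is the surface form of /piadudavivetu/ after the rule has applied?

/d/ is a stop between vowels /a/ and /u/, so it spirantizes to the fricative [z].
/d/ is a stop between vowels /u/ and /a/, so it spirantizes to the fricative [z].
/t/ is a stop between vowels /e/ and /u/, so it spirantizes to the fricative [s].
Surface form: [piazuzavivesu].

piazuzavivesu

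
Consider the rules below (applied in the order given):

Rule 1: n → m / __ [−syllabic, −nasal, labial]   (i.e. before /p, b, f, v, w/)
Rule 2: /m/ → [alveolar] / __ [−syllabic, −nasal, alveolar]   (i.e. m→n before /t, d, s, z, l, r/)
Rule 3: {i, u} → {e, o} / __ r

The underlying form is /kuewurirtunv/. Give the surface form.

Rule 1 (nasal place assimilation): /n/ precedes the labial consonant /v/, so it assimilates in place to [m]. /kuewurirtunv/ → kuewurirtumv.
Rule 2 (nasal place assimilation): no segment meets the environment; /kuewurirtumv/ is unchanged.
Rule 3 (pre-rhotic lowering): /u/ is a high vowel immediately before /r/, so it lowers to [o]. /i/ is a high vowel immediately before /r/, so it lowers to [e]. /kuewurirtumv/ → kueworertumv.

kueworertumv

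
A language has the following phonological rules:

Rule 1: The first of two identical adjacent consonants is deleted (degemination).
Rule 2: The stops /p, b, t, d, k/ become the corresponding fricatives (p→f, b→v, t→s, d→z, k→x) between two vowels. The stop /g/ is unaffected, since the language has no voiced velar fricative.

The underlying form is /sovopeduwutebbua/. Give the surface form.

sovofezuwusevua

Rule 1 (degemination): /bb/ is a geminate; the first /b/ deletes. /sovopeduwutebbua/ → sovopeduwutebua.
Rule 2 (intervocalic spirantization): /p/ is a stop between vowels /o/ and /e/, so it spirantizes to the fricative [f]. /d/ is a stop between vowels /e/ and /u/, so it spirantizes to the fricative [z]. /t/ is a stop between vowels /u/ and /e/, so it spirantizes to the fricative [s]. /b/ is a stop between vowels /e/ and /u/, so it spirantizes to the fricative [v]. /sovopeduwutebua/ → sovofezuwusevua.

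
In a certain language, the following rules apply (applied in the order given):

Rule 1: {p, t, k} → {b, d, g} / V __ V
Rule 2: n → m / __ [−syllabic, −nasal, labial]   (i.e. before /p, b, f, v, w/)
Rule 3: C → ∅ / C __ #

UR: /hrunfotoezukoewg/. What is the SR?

hrumfodoezugoew

Rule 1 (intervocalic voicing): /t/ is a voiceless stop between vowels /o/ and /o/, so it voices to [d]. /k/ is a voiceless stop between vowels /u/ and /o/, so it voices to [g]. /hrunfotoezukoewg/ → hrunfodoezugoewg.
Rule 2 (nasal place assimilation): /n/ precedes the labial consonant /f/, so it assimilates in place to [m]. /hrunfodoezugoewg/ → hrumfodoezugoewg.
Rule 3 (final cluster simplification): /g/ is the second consonant of a word-final cluster /wg/, so it deletes. /hrumfodoezugoewg/ → hrumfodoezugoew.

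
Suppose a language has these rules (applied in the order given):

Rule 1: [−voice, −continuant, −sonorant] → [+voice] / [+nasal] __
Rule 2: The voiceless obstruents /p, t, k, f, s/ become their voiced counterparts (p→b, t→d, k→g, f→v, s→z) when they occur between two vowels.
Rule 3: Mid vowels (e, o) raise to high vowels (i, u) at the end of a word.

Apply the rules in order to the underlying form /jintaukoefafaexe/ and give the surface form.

Rule 1 (post-nasal voicing): /t/ is a voiceless stop immediately after the nasal /n/, so it voices to [d]. /jintaukoefafaexe/ → jindaukoefafaexe.
Rule 2 (intervocalic voicing): /k/ is a voiceless obstruent between vowels /u/ and /o/, so it voices to [g]. /f/ is a voiceless obstruent between vowels /e/ and /a/, so it voices to [v]. /f/ is a voiceless obstruent between vowels /a/ and /a/, so it voices to [v]. /jindaukoefafaexe/ → jindaugoevavaexe.
Rule 3 (final vowel raising): /e/ is a mid vowel in word-final position, so it raises to [i]. /jindaugoevavaexe/ → jindaugoevavaexi.

jindaugoevavaexi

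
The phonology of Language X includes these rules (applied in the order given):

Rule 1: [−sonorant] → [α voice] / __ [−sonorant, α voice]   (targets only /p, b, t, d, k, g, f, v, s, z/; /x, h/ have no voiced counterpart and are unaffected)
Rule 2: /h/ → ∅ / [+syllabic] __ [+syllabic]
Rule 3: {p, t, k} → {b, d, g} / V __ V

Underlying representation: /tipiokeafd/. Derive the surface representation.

Rule 1 (regressive voicing assimilation): /f/ precedes the voiced obstruent /d/, so it voices to [v] by assimilation. /tipiokeafd/ → tipiokeavd.
Rule 2 (intervocalic h-deletion): no segment meets the environment; /tipiokeavd/ is unchanged.
Rule 3 (intervocalic voicing): /p/ is a voiceless stop between vowels /i/ and /i/, so it voices to [b]. /k/ is a voiceless stop between vowels /o/ and /e/, so it voices to [g]. /tipiokeavd/ → tibiogeavd.

tibiogeavd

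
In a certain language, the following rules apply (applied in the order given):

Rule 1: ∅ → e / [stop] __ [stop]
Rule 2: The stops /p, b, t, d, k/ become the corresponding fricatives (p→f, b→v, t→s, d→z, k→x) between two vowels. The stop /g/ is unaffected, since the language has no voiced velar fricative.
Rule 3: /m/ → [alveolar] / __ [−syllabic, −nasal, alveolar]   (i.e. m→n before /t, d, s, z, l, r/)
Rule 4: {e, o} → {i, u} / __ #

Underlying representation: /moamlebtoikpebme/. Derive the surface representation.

moanlevesoixefebmi

Rule 1 (stop-cluster e-epenthesis): /b/ and /t/ form a stop–stop cluster, so [e] is inserted between them. /k/ and /p/ form a stop–stop cluster, so [e] is inserted between them. /moamlebtoikpebme/ → moamlebetoikepebme.
Rule 2 (intervocalic spirantization): /b/ is a stop between vowels /e/ and /e/, so it spirantizes to the fricative [v]. /t/ is a stop between vowels /e/ and /o/, so it spirantizes to the fricative [s]. /k/ is a stop between vowels /i/ and /e/, so it spirantizes to the fricative [x]. /p/ is a stop between vowels /e/ and /e/, so it spirantizes to the fricative [f]. /moamlebetoikepebme/ → moamlevesoixefebme.
Rule 3 (nasal place assimilation): /m/ precedes the alveolar consonant /l/, so it assimilates in place to [n]. /moamlevesoixefebme/ → moanlevesoixefebme.
Rule 4 (final vowel raising): /e/ is a mid vowel in word-final position, so it raises to [i]. /moanlevesoixefebme/ → moanlevesoixefebmi.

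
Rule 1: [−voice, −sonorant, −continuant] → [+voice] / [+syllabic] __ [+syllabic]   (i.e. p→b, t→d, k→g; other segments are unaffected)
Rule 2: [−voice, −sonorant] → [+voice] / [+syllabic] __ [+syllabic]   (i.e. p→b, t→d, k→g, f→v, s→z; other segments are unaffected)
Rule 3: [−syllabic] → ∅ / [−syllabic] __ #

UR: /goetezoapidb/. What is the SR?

goedezoabid

Rule 1 (intervocalic voicing): /t/ is a voiceless stop between vowels /e/ and /e/, so it voices to [d]. /p/ is a voiceless stop between vowels /a/ and /i/, so it voices to [b]. /goetezoapidb/ → goedezoabidb.
Rule 2 (intervocalic voicing): no segment meets the environment; /goedezoabidb/ is unchanged.
Rule 3 (final cluster simplification): /b/ is the second consonant of a word-final cluster /db/, so it deletes. /goedezoabidb/ → goedezoabid.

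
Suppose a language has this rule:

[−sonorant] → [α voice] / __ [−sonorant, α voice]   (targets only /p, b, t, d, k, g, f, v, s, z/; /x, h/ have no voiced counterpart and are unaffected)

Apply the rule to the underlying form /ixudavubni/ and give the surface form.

ixudavubni

No segment of /ixudavubni/ meets the structural description of the rule, so the form surfaces unchanged.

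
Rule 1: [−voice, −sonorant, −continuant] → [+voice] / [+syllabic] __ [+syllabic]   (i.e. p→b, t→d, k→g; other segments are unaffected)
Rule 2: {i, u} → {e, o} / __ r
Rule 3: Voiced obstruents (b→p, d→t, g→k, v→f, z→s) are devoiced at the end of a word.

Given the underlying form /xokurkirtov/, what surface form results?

Rule 1 (intervocalic voicing): /k/ is a voiceless stop between vowels /o/ and /u/, so it voices to [g]. /xokurkirtov/ → xogurkirtov.
Rule 2 (pre-rhotic lowering): /u/ is a high vowel immediately before /r/, so it lowers to [o]. /i/ is a high vowel immediately before /r/, so it lowers to [e]. /xogurkirtov/ → xogorkertov.
Rule 3 (final devoicing): /v/ is a voiced obstruent in word-final position, so it devoices to [f]. /xogorkertov/ → xogorkertof.

xogorkertof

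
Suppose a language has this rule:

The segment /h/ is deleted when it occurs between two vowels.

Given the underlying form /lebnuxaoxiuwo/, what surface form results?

No segment of /lebnuxaoxiuwo/ meets the structural description of the rule, so the form surfaces unchanged.

lebnuxaoxiuwo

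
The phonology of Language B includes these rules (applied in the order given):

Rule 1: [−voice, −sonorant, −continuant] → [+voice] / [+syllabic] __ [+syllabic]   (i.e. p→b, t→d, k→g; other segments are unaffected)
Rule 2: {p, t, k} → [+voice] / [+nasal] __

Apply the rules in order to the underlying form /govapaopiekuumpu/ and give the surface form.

govabaobieguumbu

Rule 1 (intervocalic voicing): /p/ is a voiceless stop between vowels /a/ and /a/, so it voices to [b]. /p/ is a voiceless stop between vowels /o/ and /i/, so it voices to [b]. /k/ is a voiceless stop between vowels /e/ and /u/, so it voices to [g]. /govapaopiekuumpu/ → govabaobieguumpu.
Rule 2 (post-nasal voicing): /p/ is a voiceless stop immediately after the nasal /m/, so it voices to [b]. /govabaobieguumpu/ → govabaobieguumbu.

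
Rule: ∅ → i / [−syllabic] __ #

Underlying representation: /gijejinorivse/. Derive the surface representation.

gijejinorivse

No segment of /gijejinorivse/ meets the structural description of the rule, so the form surfaces unchanged.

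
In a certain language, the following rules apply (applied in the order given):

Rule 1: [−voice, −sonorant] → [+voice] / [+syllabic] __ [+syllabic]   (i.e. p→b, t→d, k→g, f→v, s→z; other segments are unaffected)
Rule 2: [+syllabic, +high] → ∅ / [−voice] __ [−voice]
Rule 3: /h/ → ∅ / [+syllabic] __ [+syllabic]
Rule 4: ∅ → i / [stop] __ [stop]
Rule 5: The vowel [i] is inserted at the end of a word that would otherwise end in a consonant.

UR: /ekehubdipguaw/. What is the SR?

Rule 1 (intervocalic voicing): /k/ is a voiceless obstruent between vowels /e/ and /e/, so it voices to [g]. /ekehubdipguaw/ → egehubdipguaw.
Rule 2 (high vowel syncope): no segment meets the environment; /egehubdipguaw/ is unchanged.
Rule 3 (intervocalic h-deletion): /h/ occurs between vowels /e/ and /u/, so it deletes. /egehubdipguaw/ → egeubdipguaw.
Rule 4 (stop-cluster i-epenthesis): /b/ and /d/ form a stop–stop cluster, so [i] is inserted between them. /p/ and /g/ form a stop–stop cluster, so [i] is inserted between them. /egeubdipguaw/ → egeubidipiguaw.
Rule 5 (final i-epenthesis): the form ends in the consonant /w/, so [i] is inserted word-finally. /egeubidipiguaw/ → egeubidipiguawi.

egeubidipiguawi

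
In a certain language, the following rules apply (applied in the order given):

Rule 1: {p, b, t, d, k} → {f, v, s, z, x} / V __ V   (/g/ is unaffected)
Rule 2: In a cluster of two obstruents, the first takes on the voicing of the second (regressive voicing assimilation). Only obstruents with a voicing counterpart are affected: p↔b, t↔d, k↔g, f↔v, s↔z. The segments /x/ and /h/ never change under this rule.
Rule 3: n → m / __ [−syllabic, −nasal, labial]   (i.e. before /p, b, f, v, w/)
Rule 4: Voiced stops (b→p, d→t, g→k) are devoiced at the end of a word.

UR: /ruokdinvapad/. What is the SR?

Rule 1 (intervocalic spirantization): /p/ is a stop between vowels /a/ and /a/, so it spirantizes to the fricative [f]. /ruokdinvapad/ → ruokdinvafad.
Rule 2 (regressive voicing assimilation): /k/ precedes the voiced obstruent /d/, so it voices to [g] by assimilation. /ruokdinvafad/ → ruogdinvafad.
Rule 3 (nasal place assimilation): /n/ precedes the labial consonant /v/, so it assimilates in place to [m]. /ruogdinvafad/ → ruogdimvafad.
Rule 4 (final devoicing): /d/ is a voiced stop in word-final position, so it devoices to [t]. /ruogdimvafad/ → ruogdimvafat.

ruogdimvafat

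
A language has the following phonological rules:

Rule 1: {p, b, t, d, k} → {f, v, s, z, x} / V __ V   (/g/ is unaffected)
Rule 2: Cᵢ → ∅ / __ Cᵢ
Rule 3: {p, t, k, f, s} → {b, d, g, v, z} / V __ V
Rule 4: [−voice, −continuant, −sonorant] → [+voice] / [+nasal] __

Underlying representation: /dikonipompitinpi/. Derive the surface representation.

Rule 1 (intervocalic spirantization): /k/ is a stop between vowels /i/ and /o/, so it spirantizes to the fricative [x]. /p/ is a stop between vowels /i/ and /o/, so it spirantizes to the fricative [f]. /t/ is a stop between vowels /i/ and /i/, so it spirantizes to the fricative [s]. /dikonipompitinpi/ → dixonifompisinpi.
Rule 2 (degemination): no segment meets the environment; /dixonifompisinpi/ is unchanged.
Rule 3 (intervocalic voicing): /f/ is a voiceless obstruent between vowels /i/ and /o/, so it voices to [v]. /s/ is a voiceless obstruent between vowels /i/ and /i/, so it voices to [z]. /dixonifompisinpi/ → dixonivompizinpi.
Rule 4 (post-nasal voicing): /p/ is a voiceless stop immediately after the nasal /m/, so it voices to [b]. /p/ is a voiceless stop immediately after the nasal /n/, so it voices to [b]. /dixonivompizinpi/ → dixonivombizinbi.

dixonivombizinbi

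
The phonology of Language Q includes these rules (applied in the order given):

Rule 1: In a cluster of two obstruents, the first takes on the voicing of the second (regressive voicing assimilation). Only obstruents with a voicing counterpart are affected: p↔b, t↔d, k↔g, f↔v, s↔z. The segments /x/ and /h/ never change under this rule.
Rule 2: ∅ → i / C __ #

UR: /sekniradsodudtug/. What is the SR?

Rule 1 (regressive voicing assimilation): /d/ precedes the voiceless obstruent /s/, so it devoices to [t] by assimilation. /d/ precedes the voiceless obstruent /t/, so it devoices to [t] by assimilation. /sekniradsodudtug/ → sekniratsoduttug.
Rule 2 (final i-epenthesis): the form ends in the consonant /g/, so [i] is inserted word-finally. /sekniratsoduttug/ → sekniratsoduttugi.

sekniratsoduttugi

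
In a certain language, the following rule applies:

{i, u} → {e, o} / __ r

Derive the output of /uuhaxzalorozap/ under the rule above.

uuhaxzalorozap

No segment of /uuhaxzalorozap/ meets the structural description of the rule, so the form surfaces unchanged.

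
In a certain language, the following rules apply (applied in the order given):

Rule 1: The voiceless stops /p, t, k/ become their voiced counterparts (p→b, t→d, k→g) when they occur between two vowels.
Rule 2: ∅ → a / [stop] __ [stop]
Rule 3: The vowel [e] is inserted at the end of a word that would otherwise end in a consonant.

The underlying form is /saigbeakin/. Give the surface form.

Rule 1 (intervocalic voicing): /k/ is a voiceless stop between vowels /a/ and /i/, so it voices to [g]. /saigbeakin/ → saigbeagin.
Rule 2 (stop-cluster a-epenthesis): /g/ and /b/ form a stop–stop cluster, so [a] is inserted between them. /saigbeagin/ → saigabeagin.
Rule 3 (final e-epenthesis): the form ends in the consonant /n/, so [e] is inserted word-finally. /saigabeagin/ → saigabeagine.

saigabeagine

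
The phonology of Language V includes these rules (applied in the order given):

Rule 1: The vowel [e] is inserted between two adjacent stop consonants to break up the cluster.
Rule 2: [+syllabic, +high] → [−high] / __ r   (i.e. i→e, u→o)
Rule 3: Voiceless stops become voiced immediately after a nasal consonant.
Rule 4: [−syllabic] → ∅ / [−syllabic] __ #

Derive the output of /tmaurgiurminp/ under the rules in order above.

Rule 1 (stop-cluster e-epenthesis): no segment meets the environment; /tmaurgiurminp/ is unchanged.
Rule 2 (pre-rhotic lowering): /u/ is a high vowel immediately before /r/, so it lowers to [o]. /u/ is a high vowel immediately before /r/, so it lowers to [o]. /tmaurgiurminp/ → tmaorgiorminp.
Rule 3 (post-nasal voicing): /p/ is a voiceless stop immediately after the nasal /n/, so it voices to [b]. /tmaorgiorminp/ → tmaorgiorminb.
Rule 4 (final cluster simplification): /b/ is the second consonant of a word-final cluster /nb/, so it deletes. /tmaorgiorminb/ → tmaorgiormin.

tmaorgiormin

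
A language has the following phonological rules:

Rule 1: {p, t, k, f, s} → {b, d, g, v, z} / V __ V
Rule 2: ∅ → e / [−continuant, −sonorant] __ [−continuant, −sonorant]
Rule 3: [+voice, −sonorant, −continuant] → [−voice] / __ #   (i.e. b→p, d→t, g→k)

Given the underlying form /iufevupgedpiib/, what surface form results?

Rule 1 (intervocalic voicing): /f/ is a voiceless obstruent between vowels /u/ and /e/, so it voices to [v]. /iufevupgedpiib/ → iuvevupgedpiib.
Rule 2 (stop-cluster e-epenthesis): /p/ and /g/ form a stop–stop cluster, so [e] is inserted between them. /d/ and /p/ form a stop–stop cluster, so [e] is inserted between them. /iuvevupgedpiib/ → iuvevupegedepiib.
Rule 3 (final devoicing): /b/ is a voiced stop in word-final position, so it devoices to [p]. /iuvevupegedepiib/ → iuvevupegedepiip.

iuvevupegedepiip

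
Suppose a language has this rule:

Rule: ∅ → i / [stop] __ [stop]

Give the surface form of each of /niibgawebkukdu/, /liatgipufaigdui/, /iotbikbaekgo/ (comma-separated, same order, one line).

/niibgawebkukdu/: /b/ and /g/ form a stop–stop cluster, so [i] is inserted between them. /b/ and /k/ form a stop–stop cluster, so [i] is inserted between them. /k/ and /d/ form a stop–stop cluster, so [i] is inserted between them. → [niibigawebikukidu].
/liatgipufaigdui/: /t/ and /g/ form a stop–stop cluster, so [i] is inserted between them. /g/ and /d/ form a stop–stop cluster, so [i] is inserted between them. → [liatigipufaigidui].
/iotbikbaekgo/: /t/ and /b/ form a stop–stop cluster, so [i] is inserted between them. /k/ and /b/ form a stop–stop cluster, so [i] is inserted between them. /k/ and /g/ form a stop–stop cluster, so [i] is inserted between them. → [iotibikibaekigo].

niibigawebikukidu, liatigipufaigidui, iotibikibaekigo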